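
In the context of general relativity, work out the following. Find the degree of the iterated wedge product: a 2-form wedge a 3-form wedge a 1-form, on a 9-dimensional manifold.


The degree of a wedge product is the sum of the degrees of the individual forms.
Degrees: 2, 3, 1
Total degree = 2 + 3 + 1 = 6

6


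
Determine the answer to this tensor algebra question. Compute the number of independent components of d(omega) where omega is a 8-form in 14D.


The exterior derivative of a p-form is a (p+1)-form.
Its number of independent components is C(n, p+1).
n = 14, p+1 = 9
C(14, 9) = 2002

2002


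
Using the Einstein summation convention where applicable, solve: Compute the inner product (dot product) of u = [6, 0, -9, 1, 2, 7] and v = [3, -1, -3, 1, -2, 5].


The inner product u . v = sum of u_i * v_i.
Term-by-term: 6 * 3, 0 * -1, -9 * -3, 1 * 1, 2 * -2, 7 * 5
Products: 18, 0, 27, 1, -4, 35
Sum = 18 + 0 + 27 + 1 + -4 + 35 = 77

77


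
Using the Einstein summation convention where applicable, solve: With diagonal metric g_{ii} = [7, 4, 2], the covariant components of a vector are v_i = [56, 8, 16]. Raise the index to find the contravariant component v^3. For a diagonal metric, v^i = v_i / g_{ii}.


To raise an index with a diagonal metric: v^i = v_i / g_{ii}.
For index 3: v_3 = 16, g_{33} = 2
v^3 = 16 / 2 = 8

8


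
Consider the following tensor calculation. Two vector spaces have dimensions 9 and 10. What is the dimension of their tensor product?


The dimension of a tensor product is the product of dimensions.
dim(V) = 9, dim(W) = 10
dim(V (x) W) = 9 * 10 = 90

90


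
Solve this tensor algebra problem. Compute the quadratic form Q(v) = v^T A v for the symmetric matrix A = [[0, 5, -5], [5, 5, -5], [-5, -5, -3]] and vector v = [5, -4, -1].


First compute Av:
(Av)_1 = 0*5 + 5*-4 + -5*-1 = -15
(Av)_2 = 5*5 + 5*-4 + -5*-1 = 10
(Av)_3 = -5*5 + -5*-4 + -3*-1 = -2
Av = [-15, 10, -2]
Then v^T (Av) = 5*-15 + -4*10 + -1*-2
= -75 + -40 + 2 = -113

-113


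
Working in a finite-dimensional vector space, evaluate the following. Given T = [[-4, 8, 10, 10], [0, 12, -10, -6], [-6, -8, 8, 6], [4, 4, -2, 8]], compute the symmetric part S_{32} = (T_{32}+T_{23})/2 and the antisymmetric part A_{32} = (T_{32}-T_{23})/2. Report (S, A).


T_{32} = -8
T_{23} = -10
S_{32} = (-8 + -10)/2 = -18/2 = -9
A_{32} = (-8 - -10)/2 = 2/2 = 1
Check: S + A = -9 + 1 = -8 = T_{32}.

(-9, 1)


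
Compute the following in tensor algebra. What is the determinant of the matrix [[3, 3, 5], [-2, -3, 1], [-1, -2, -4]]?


Expanding along the first row, det(A) = a11*M_11 - a12*M_12 + a13*M_13, where M_1j is the (1,j) minor.
Minor M_11 = -3*-4 - 1*-2 = 14
Minor M_12 = -2*-4 - 1*-1 = 9
Minor M_13 = -2*-2 - -3*-1 = 1
det = 3*(14) - 3*(9) + 5*(1)
    = 42 - 27 + 5
    = 20

20


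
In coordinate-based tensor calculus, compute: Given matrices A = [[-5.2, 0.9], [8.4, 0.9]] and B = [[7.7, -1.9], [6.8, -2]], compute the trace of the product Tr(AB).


Tr(AB) = sum_i (AB)_{ii} where (AB)_{ii} = sum_k A_{ik} B_{ki}.
(AB)_{11} = -5.2*7.7 + 0.9*6.8 = -33.92
(AB)_{22} = 8.4*-1.9 + 0.9*-2 = -17.76
Tr(AB) = -33.92 + -17.76 = -51.68

-51.68


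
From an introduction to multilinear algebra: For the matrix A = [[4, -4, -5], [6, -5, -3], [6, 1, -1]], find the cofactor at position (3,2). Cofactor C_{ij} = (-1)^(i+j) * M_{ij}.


To find cofactor C_{32}, delete row 3 and column 2.
The resulting 2x2 submatrix is: [[4, -5], [6, -3]]
Minor M_{32} = 4*-3 - -5*6
  = -12 - -30 = 18
Sign = (-1)^(3+2) = (-1)^5 = -1
Cofactor C_{32} = -1 * 18 = -18

-18


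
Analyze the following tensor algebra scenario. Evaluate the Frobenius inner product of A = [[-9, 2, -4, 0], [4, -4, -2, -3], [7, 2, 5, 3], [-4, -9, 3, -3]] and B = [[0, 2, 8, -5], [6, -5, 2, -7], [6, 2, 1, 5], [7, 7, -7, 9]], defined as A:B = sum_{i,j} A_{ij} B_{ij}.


A:B = sum over all i,j of A_{ij} * B_{ij}.
Row 1: -9*0=0, 2*2=4, -4*8=-32, 0*-5=0 => row sum = -28
Row 2: 4*6=24, -4*-5=20, -2*2=-4, -3*-7=21 => row sum = 61
Row 3: 7*6=42, 2*2=4, 5*1=5, 3*5=15 => row sum = 66
Row 4: -4*7=-28, -9*7=-63, 3*-7=-21, -3*9=-27 => row sum = -139
Total = -28 + 61 + 66 + -139 = -40

-40


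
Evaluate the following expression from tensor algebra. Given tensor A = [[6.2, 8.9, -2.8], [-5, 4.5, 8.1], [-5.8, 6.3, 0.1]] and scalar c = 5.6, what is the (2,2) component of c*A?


Scalar multiplication: (cA)_{ij} = c * A_{ij}.
c = 5.6
A_{22} = 4.5
(cA)_{22} = 5.6 * 4.5 = 25.2

25.2


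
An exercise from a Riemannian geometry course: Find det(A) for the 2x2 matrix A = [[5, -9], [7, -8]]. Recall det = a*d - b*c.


For a 2x2 matrix [[a, b], [c, d]], det = a*d - b*c.
a = 5, b = -9, c = 7, d = -8
a*d = 5 * -8 = -40
b*c = -9 * 7 = -63
det = -40 - -63 = 23

23


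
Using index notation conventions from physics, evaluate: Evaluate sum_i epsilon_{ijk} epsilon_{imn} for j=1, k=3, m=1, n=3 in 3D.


Using the identity: epsilon_{ijk} epsilon_{imn} = delta_{jm} delta_{kn} - delta_{jn} delta_{km}.
delta_{11} = 1
delta_{33} = 1
delta_{13} = 0
delta_{31} = 0
Result = 1 * 1 - 0 * 0 = 1 - 0 = 1

1


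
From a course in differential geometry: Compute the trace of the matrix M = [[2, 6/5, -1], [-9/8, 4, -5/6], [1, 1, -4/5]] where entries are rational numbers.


The trace is the sum of diagonal entries.
Diagonal: M[1,1] = 2, M[2,2] = 4, M[3,3] = -4/5
Tr(M) = 2 + 4 + -4/5
Computing step by step:
After adding M[1,1]: 2
After adding M[2,2]: 6
After adding M[3,3]: 26/5
Tr(M) = 26/5

26/5


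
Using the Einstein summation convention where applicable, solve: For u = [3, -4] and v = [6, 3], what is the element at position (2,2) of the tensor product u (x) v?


The outer product entry T_{ij} = u_i * v_j.
We need i=2, j=2.
u_2 = -4, v_2 = 3
T_{2,2} = -4 * 3 = -12

-12


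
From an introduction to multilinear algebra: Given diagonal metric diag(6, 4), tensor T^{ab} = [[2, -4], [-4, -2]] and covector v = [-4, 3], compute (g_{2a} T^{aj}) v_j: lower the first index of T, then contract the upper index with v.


Step 1: lower the first index. For a diagonal metric, g_{ia} T^{aj} = g_{ii} T^{ij} (no sum on i).
g_{22} = 4
S_2{}^1 = 4 * T^{21} = 4 * -4 = -16
S_2{}^2 = 4 * T^{22} = 4 * -2 = -8
Step 2: contract S_2{}^j with v_j.
S_2{}^1 * v_1 = -16 * -4 = 64
S_2{}^2 * v_2 = -8 * 3 = -24
Result = 64 + -24 = 40

40


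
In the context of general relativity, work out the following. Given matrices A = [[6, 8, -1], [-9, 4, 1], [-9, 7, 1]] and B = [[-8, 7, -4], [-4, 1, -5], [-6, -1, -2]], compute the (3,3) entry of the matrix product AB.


(AB)_{ij} = sum_k A_{ik} B_{kj}.
For i=3, j=3:
A_{31} * B_{13} = -9 * -4 = 36
A_{32} * B_{23} = 7 * -5 = -35
A_{33} * B_{33} = 1 * -2 = -2
Sum = 36 + -35 + -2 = -1

-1


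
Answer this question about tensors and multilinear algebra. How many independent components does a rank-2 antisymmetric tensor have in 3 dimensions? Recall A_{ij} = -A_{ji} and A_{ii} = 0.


An antisymmetric rank-2 tensor satisfies A_{ij} = -A_{ji}, so diagonal entries are zero.
The independent components are the upper-triangular entries: C(n, 2) = n(n-1)/2.
n = 3
C(3, 2) = 3 * 2 / 2 = 6 / 2 = 3

3


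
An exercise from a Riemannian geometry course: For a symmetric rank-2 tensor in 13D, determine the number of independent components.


A symmetric rank-2 tensor in d dimensions has d(d+1)/2 independent components.
d = 13
d(d+1)/2 = 13 * 14 / 2 = 182 / 2 = 91

91


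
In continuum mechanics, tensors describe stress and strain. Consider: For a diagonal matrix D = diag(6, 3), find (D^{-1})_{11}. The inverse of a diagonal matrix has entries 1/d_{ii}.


For a diagonal matrix, the inverse has entries (D^{-1})_{ii} = 1/d_{ii}.
The diagonal entries are: d_{11} = 6, d_{22} = 3
We need (D^{-1})_{11} = 1/d_{11} = 1/6 = 1/6

1/6


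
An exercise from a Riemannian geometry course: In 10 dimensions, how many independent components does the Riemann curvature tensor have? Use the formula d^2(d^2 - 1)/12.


The Riemann tensor in d dimensions has d^2(d^2 - 1)/12 independent components.
d = 10, so d^2 = 100
d^2 - 1 = 99
d^2(d^2 - 1) = 100 * 99 = 9900
Divide by 12: 9900 / 12 = 825

825


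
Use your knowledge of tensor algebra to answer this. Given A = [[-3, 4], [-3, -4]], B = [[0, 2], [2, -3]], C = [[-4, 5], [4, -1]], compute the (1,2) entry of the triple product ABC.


(ABC)_{12} = sum_m (AB)_{1m} C_{m2}. First compute row 1 of AB.
(AB)_{11} = -3*0 + 4*2 = 8
(AB)_{12} = -3*2 + 4*-3 = -18
Now contract with column 2 of C:
(AB)_{11} * C_{12} = 8 * 5 = 40
(AB)_{12} * C_{22} = -18 * -1 = 18
(ABC)_{12} = 40 + 18 = 58

58


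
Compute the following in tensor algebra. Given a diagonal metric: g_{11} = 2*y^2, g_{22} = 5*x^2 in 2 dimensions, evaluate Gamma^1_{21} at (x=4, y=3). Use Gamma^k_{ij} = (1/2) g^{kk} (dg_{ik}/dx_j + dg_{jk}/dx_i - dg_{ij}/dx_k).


For a diagonal metric, Gamma^k_{ij} = (1/2) g^{kk} (dg_{ik}/dx_j + dg_{jk}/dx_i - dg_{ij}/dx_k).
The metric is diagonal, so g_{ab} = 0 for a != b.
At the given point: g_{11} = 18, g_{22} = 80
g^{11} = 1/18
dg_{21}/dx_1 = 0 (off-diagonal)
dg_{11}/dx_2 = dg_{11}/dx_2 = 12
dg_{21}/dx_1 = 0 (off-diagonal)
Numerator = 0 + 12 - 0 = 12
Gamma^1_{21} = 12 / (2 * 18) = 1/3

1/3


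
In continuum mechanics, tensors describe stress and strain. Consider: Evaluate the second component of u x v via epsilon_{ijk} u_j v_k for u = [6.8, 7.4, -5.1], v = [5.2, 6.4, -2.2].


(u x v)_2 = sum_{j,k} epsilon_{2jk} u_j v_k. Only permutations of (1,2,3) contribute; the two non-zero terms are:
eps_{213} u_1 v_3 = -1 * 6.8 * -2.2 = 14.96
eps_{231} u_3 v_1 = 1 * -5.1 * 5.2 = -26.52
(u x v)_2 = -11.56

-11.56


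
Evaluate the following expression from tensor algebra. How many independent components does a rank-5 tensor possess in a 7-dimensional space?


The number of components of a rank-r tensor in d dimensions is d^r.
Here d = 7 and r = 5.
7^5 = 16807

16807


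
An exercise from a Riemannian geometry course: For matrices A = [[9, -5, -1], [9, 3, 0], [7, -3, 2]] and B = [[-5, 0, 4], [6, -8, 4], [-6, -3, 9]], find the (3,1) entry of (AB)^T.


(AB)^T_{ij} = (AB)_{ji} = sum_k A_{jk} B_{ki}.
For i=3, j=1 we need (AB)_{13}:
A_{11} * B_{13} = 9 * 4 = 36
A_{12} * B_{23} = -5 * 4 = -20
A_{13} * B_{33} = -1 * 9 = -9
Sum = 36 + -20 + -9 = 7

7


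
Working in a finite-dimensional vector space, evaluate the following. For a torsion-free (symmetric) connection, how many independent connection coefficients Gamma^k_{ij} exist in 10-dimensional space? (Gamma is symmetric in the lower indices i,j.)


Christoffel symbols Gamma^k_{ij} are symmetric in i,j, so there are d * d(d+1)/2 independent symbols.
d = 10
d(d+1)/2 = 10 * 11 / 2 = 55
Total = 10 * 55 = 550

550


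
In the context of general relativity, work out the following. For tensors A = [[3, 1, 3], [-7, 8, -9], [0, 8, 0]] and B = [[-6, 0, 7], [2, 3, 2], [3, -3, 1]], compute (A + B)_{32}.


Tensor addition is component-wise: (A + B)_{ij} = A_{ij} + B_{ij}.
A_{32} = 8
B_{32} = -3
(A + B)_{32} = 8 + -3 = 5

5


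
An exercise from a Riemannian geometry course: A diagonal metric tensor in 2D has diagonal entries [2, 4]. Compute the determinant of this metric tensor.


For a diagonal metric, the determinant is the product of diagonal entries.
Diagonal entries: 2, 4
det(g) = 2 * 4 = 8

8


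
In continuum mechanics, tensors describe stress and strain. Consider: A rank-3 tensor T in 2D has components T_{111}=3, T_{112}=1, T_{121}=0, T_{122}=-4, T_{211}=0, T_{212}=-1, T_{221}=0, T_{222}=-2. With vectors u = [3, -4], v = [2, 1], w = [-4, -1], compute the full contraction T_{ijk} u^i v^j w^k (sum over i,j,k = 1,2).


S = sum over i,j,k of T_{ijk} u_i v_j w_k. Expanding all 8 terms:
T_{111}*u_1*v_1*w_1 = 3*3*2*-4 = -72  (running total: -72)
T_{112}*u_1*v_1*w_2 = 1*3*2*-1 = -6  (running total: -78)
T_{121}*u_1*v_2*w_1 = 0*3*1*-4 = 0  (running total: -78)
T_{122}*u_1*v_2*w_2 = -4*3*1*-1 = 12  (running total: -66)
T_{211}*u_2*v_1*w_1 = 0*-4*2*-4 = 0  (running total: -66)
T_{212}*u_2*v_1*w_2 = -1*-4*2*-1 = -8  (running total: -74)
T_{221}*u_2*v_2*w_1 = 0*-4*1*-4 = 0  (running total: -74)
T_{222}*u_2*v_2*w_2 = -2*-4*1*-1 = -8  (running total: -82)
S = -82

-82


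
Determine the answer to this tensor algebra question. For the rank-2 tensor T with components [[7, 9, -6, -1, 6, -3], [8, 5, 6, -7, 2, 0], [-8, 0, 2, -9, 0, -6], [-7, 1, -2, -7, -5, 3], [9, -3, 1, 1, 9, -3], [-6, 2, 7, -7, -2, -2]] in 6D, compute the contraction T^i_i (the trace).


The contraction (trace) of a rank-2 tensor is the sum of its diagonal elements.
Diagonal entries: A[1,1] = 7, A[2,2] = 5, A[3,3] = 2, A[4,4] = -7, A[5,5] = 9, A[6,6] = -2
Tr(A) = 7 + 5 + 2 + -7 + 9 + -2 = 14

14


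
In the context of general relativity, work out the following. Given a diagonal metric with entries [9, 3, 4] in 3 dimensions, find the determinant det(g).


For a diagonal metric, the determinant is the product of diagonal entries.
Diagonal entries: 9, 3, 4
det(g) = 9 * 3 * 4 = 108

108


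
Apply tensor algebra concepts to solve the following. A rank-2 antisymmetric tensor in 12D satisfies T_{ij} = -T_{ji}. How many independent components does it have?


An antisymmetric rank-2 tensor satisfies A_{ij} = -A_{ji}, so diagonal entries are zero.
The independent components are the upper-triangular entries: C(n, 2) = n(n-1)/2.
n = 12
C(12, 2) = 12 * 11 / 2 = 132 / 2 = 66

66


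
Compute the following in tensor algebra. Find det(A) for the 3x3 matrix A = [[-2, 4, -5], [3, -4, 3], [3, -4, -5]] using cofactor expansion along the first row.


Expanding along the first row, det(A) = a11*M_11 - a12*M_12 + a13*M_13, where M_1j is the (1,j) minor.
Minor M_11 = -4*-5 - 3*-4 = 32
Minor M_12 = 3*-5 - 3*3 = -24
Minor M_13 = 3*-4 - -4*3 = 0
det = -2*(32) - 4*(-24) + -5*(0)
    = -64 - -96 + 0
    = 32

32


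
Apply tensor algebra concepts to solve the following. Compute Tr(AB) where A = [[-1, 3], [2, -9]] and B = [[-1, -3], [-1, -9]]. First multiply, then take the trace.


Tr(AB) = sum_i (AB)_{ii} where (AB)_{ii} = sum_k A_{ik} B_{ki}.
(AB)_{11} = -1*-1 + 3*-1 = -2
(AB)_{22} = 2*-3 + -9*-9 = 75
Tr(AB) = -2 + 75 = 73

73


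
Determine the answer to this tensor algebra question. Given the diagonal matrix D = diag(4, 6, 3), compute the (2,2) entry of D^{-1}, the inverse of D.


For a diagonal matrix, the inverse has entries (D^{-1})_{ii} = 1/d_{ii}.
The diagonal entries are: d_{11} = 4, d_{22} = 6, d_{33} = 3
We need (D^{-1})_{22} = 1/d_{22} = 1/6 = 1/6

1/6


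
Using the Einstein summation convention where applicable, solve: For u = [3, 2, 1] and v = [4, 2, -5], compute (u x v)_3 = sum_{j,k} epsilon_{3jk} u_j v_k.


(u x v)_3 = sum_{j,k} epsilon_{3jk} u_j v_k. Only permutations of (1,2,3) contribute; the two non-zero terms are:
eps_{312} u_1 v_2 = 1 * 3 * 2 = 6
eps_{321} u_2 v_1 = -1 * 2 * 4 = -8
(u x v)_3 = -2

-2


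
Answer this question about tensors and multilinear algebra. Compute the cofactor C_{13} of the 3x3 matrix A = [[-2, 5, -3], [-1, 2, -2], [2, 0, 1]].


To find cofactor C_{13}, delete row 1 and column 3.
The resulting 2x2 submatrix is: [[-1, 2], [2, 0]]
Minor M_{13} = -1*0 - 2*2
  = 0 - 4 = -4
Sign = (-1)^(1+3) = (-1)^4 = 1
Cofactor C_{13} = 1 * -4 = -4

-4


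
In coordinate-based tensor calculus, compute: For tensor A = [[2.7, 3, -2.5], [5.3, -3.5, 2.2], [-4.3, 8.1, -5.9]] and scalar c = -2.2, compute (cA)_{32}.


Scalar multiplication: (cA)_{ij} = c * A_{ij}.
c = -2.2
A_{32} = 8.1
(cA)_{32} = -2.2 * 8.1 = -17.82

-17.82


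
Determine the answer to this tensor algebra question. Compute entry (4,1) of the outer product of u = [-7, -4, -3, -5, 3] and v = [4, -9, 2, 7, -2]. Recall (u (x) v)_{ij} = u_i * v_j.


The outer product entry T_{ij} = u_i * v_j.
We need i=4, j=1.
u_4 = -5, v_1 = 4
T_{4,1} = -5 * 4 = -20

-20


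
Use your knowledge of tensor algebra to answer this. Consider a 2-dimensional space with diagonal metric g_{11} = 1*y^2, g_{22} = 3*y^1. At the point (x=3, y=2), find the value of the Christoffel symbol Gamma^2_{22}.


For a diagonal metric, Gamma^k_{ij} = (1/2) g^{kk} (dg_{ik}/dx_j + dg_{jk}/dx_i - dg_{ij}/dx_k).
The metric is diagonal, so g_{ab} = 0 for a != b.
At the given point: g_{11} = 4, g_{22} = 6
g^{22} = 1/6
dg_{22}/dx_2 = dg_{22}/dx_2 = 3
dg_{22}/dx_2 = dg_{22}/dx_2 = 3
dg_{22}/dx_2 = dg_{22}/dx_2 = 3
Numerator = 3 + 3 - 3 = 3
Gamma^2_{22} = 3 / (2 * 6) = 1/4

1/4


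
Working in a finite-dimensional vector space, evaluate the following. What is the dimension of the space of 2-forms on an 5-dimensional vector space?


The dimension of the space of p-forms on an n-dimensional space is C(n, p).
n = 5, p = 2
C(5, 2) = 5! / (2! * 3!) = 10

10


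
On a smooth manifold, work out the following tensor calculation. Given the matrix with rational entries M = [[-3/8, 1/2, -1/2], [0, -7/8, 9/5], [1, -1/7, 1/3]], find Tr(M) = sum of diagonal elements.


The trace is the sum of diagonal entries.
Diagonal: M[1,1] = -3/8, M[2,2] = -7/8, M[3,3] = 1/3
Tr(M) = -3/8 + -7/8 + 1/3
Computing step by step:
After adding M[1,1]: -3/8
After adding M[2,2]: -5/4
After adding M[3,3]: -11/12
Tr(M) = -11/12

-11/12


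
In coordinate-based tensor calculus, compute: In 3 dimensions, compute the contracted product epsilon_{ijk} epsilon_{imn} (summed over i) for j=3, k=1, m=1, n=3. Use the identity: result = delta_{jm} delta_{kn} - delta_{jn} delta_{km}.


Using the identity: epsilon_{ijk} epsilon_{imn} = delta_{jm} delta_{kn} - delta_{jn} delta_{km}.
delta_{31} = 0
delta_{13} = 0
delta_{33} = 1
delta_{11} = 1
Result = 0 * 0 - 1 * 1 = 0 - 1 = -1

-1


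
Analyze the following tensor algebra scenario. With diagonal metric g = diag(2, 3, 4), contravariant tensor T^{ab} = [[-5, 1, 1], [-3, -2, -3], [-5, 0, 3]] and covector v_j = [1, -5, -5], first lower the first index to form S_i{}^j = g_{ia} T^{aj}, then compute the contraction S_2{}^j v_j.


Step 1: lower the first index. For a diagonal metric, g_{ia} T^{aj} = g_{ii} T^{ij} (no sum on i).
g_{22} = 3
S_2{}^1 = 3 * T^{21} = 3 * -3 = -9
S_2{}^2 = 3 * T^{22} = 3 * -2 = -6
S_2{}^3 = 3 * T^{23} = 3 * -3 = -9
Step 2: contract S_2{}^j with v_j.
S_2{}^1 * v_1 = -9 * 1 = -9
S_2{}^2 * v_2 = -6 * -5 = 30
S_2{}^3 * v_3 = -9 * -5 = 45
Result = -9 + 30 + 45 = 66

66


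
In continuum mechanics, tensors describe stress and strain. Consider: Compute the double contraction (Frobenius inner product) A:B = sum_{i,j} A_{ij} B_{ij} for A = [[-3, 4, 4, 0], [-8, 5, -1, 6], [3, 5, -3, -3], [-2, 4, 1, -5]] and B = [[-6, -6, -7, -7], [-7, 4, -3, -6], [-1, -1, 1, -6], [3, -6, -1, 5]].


A:B = sum over all i,j of A_{ij} * B_{ij}.
Row 1: -3*-6=18, 4*-6=-24, 4*-7=-28, 0*-7=0 => row sum = -34
Row 2: -8*-7=56, 5*4=20, -1*-3=3, 6*-6=-36 => row sum = 43
Row 3: 3*-1=-3, 5*-1=-5, -3*1=-3, -3*-6=18 => row sum = 7
Row 4: -2*3=-6, 4*-6=-24, 1*-1=-1, -5*5=-25 => row sum = -56
Total = -34 + 43 + 7 + -56 = -40

-40


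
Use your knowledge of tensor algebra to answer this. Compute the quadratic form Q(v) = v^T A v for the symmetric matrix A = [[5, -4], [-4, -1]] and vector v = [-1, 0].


First compute Av:
(Av)_1 = 5*-1 + -4*0 = -5
(Av)_2 = -4*-1 + -1*0 = 4
Av = [-5, 4]
Then v^T (Av) = -1*-5 + 0*4
= 5 + 0 = 5

5


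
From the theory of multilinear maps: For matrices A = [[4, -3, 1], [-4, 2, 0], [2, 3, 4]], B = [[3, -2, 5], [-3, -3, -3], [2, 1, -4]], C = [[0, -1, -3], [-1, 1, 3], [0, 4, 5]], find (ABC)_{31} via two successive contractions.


(ABC)_{31} = sum_m (AB)_{3m} C_{m1}. First compute row 3 of AB.
(AB)_{31} = 2*3 + 3*-3 + 4*2 = 5
(AB)_{32} = 2*-2 + 3*-3 + 4*1 = -9
(AB)_{33} = 2*5 + 3*-3 + 4*-4 = -15
Now contract with column 1 of C:
(AB)_{31} * C_{11} = 5 * 0 = 0
(AB)_{32} * C_{21} = -9 * -1 = 9
(AB)_{33} * C_{31} = -15 * 0 = 0
(ABC)_{31} = 0 + 9 + 0 = 9

9


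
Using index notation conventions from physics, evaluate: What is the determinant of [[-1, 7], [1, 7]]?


For a 2x2 matrix [[a, b], [c, d]], det = a*d - b*c.
a = -1, b = 7, c = 1, d = 7
a*d = -1 * 7 = -7
b*c = 7 * 1 = 7
det = -7 - 7 = -14

-14


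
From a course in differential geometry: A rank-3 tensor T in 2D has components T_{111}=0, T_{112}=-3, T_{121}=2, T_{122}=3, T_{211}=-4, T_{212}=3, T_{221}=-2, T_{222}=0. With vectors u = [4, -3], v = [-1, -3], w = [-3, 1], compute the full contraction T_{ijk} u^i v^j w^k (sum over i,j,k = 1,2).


S = sum over i,j,k of T_{ijk} u_i v_j w_k. Expanding all 8 terms:
T_{111}*u_1*v_1*w_1 = 0*4*-1*-3 = 0  (running total: 0)
T_{112}*u_1*v_1*w_2 = -3*4*-1*1 = 12  (running total: 12)
T_{121}*u_1*v_2*w_1 = 2*4*-3*-3 = 72  (running total: 84)
T_{122}*u_1*v_2*w_2 = 3*4*-3*1 = -36  (running total: 48)
T_{211}*u_2*v_1*w_1 = -4*-3*-1*-3 = 36  (running total: 84)
T_{212}*u_2*v_1*w_2 = 3*-3*-1*1 = 9  (running total: 93)
T_{221}*u_2*v_2*w_1 = -2*-3*-3*-3 = 54  (running total: 147)
T_{222}*u_2*v_2*w_2 = 0*-3*-3*1 = 0  (running total: 147)
S = 147

147


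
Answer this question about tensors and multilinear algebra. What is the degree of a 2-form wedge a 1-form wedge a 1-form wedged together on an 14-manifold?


The degree of a wedge product is the sum of the degrees of the individual forms.
Degrees: 2, 1, 1
Total degree = 2 + 1 + 1 = 4

4


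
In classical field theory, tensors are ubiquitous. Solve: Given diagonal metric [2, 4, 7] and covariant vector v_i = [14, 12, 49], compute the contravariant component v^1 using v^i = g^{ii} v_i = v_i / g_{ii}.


To raise an index with a diagonal metric: v^i = v_i / g_{ii}.
For index 1: v_1 = 14, g_{11} = 2
v^1 = 14 / 2 = 7

7


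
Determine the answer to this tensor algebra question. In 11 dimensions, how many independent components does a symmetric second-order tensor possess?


A symmetric rank-2 tensor in d dimensions has d(d+1)/2 independent components.
d = 11
d(d+1)/2 = 11 * 12 / 2 = 132 / 2 = 66

66


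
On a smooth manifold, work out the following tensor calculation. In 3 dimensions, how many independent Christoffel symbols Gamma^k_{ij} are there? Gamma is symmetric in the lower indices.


Christoffel symbols Gamma^k_{ij} are symmetric in i,j, so there are d * d(d+1)/2 independent symbols.
d = 3
d(d+1)/2 = 3 * 4 / 2 = 6
Total = 3 * 6 = 18

18


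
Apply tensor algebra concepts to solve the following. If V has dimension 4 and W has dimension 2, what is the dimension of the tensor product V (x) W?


The dimension of a tensor product is the product of dimensions.
dim(V) = 4, dim(W) = 2
dim(V (x) W) = 4 * 2 = 8

8


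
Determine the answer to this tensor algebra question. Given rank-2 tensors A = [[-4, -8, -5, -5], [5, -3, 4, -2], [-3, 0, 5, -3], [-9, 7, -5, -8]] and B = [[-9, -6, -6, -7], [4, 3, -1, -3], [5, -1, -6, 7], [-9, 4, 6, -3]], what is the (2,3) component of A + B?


Tensor addition is component-wise: (A + B)_{ij} = A_{ij} + B_{ij}.
A_{23} = 4
B_{23} = -1
(A + B)_{23} = 4 + -1 = 3

3


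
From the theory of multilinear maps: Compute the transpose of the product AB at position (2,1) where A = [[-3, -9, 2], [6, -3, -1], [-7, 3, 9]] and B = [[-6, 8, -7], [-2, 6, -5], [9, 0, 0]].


(AB)^T_{ij} = (AB)_{ji} = sum_k A_{jk} B_{ki}.
For i=2, j=1 we need (AB)_{12}:
A_{11} * B_{12} = -3 * 8 = -24
A_{12} * B_{22} = -9 * 6 = -54
A_{13} * B_{32} = 2 * 0 = 0
Sum = -24 + -54 + 0 = -78

-78


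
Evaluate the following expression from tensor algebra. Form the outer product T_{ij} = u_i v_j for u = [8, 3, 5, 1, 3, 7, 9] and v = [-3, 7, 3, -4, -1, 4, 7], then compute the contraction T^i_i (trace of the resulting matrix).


The outer product gives T_{ij} = u_i v_j.
The trace (contraction) is Tr(T) = sum_i T_{ii} = sum_i u_i v_i.
Diagonal entries:
T_{11} = u_1 * v_1 = 8 * -3 = -24
T_{22} = u_2 * v_2 = 3 * 7 = 21
T_{33} = u_3 * v_3 = 5 * 3 = 15
T_{44} = u_4 * v_4 = 1 * -4 = -4
T_{55} = u_5 * v_5 = 3 * -1 = -3
T_{66} = u_6 * v_6 = 7 * 4 = 28
T_{77} = u_7 * v_7 = 9 * 7 = 63
Tr(T) = -24 + 21 + 15 + -4 + -3 + 28 + 63 = 96

96


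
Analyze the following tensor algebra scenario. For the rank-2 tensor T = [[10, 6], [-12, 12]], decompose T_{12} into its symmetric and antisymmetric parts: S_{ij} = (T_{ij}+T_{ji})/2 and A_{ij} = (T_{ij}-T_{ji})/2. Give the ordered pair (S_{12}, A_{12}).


T_{12} = 6
T_{21} = -12
S_{12} = (6 + -12)/2 = -6/2 = -3
A_{12} = (6 - -12)/2 = 18/2 = 9
Check: S + A = -3 + 9 = 6 = T_{12}.

(-3, 9)


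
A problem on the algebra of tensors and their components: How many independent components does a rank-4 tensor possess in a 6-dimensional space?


The number of components of a rank-r tensor in d dimensions is d^r.
Here d = 6 and r = 4.
6^4 = 1296

1296


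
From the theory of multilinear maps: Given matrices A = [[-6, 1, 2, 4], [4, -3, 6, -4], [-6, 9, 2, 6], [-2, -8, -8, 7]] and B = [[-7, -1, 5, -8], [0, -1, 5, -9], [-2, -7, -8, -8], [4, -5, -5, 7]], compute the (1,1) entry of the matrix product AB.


(AB)_{ij} = sum_k A_{ik} B_{kj}.
For i=1, j=1:
A_{11} * B_{11} = -6 * -7 = 42
A_{12} * B_{21} = 1 * 0 = 0
A_{13} * B_{31} = 2 * -2 = -4
A_{14} * B_{41} = 4 * 4 = 16
Sum = 42 + 0 + -4 + 16 = 54

54


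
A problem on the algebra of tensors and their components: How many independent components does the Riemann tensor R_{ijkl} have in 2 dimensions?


The Riemann tensor in d dimensions has d^2(d^2 - 1)/12 independent components.
d = 2, so d^2 = 4
d^2 - 1 = 3
d^2(d^2 - 1) = 4 * 3 = 12
Divide by 12: 12 / 12 = 1

1


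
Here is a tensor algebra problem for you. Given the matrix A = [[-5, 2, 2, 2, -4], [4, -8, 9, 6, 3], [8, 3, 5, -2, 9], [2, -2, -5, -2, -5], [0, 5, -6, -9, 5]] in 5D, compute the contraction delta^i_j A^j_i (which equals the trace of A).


The contraction (trace) of a rank-2 tensor is the sum of its diagonal elements.
Diagonal entries: A[1,1] = -5, A[2,2] = -8, A[3,3] = 5, A[4,4] = -2, A[5,5] = 5
Tr(A) = -5 + -8 + 5 + -2 + 5 = -5

-5


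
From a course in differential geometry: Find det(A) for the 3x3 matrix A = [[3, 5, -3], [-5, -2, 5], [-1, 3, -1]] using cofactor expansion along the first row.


Expanding along the first row, det(A) = a11*M_11 - a12*M_12 + a13*M_13, where M_1j is the (1,j) minor.
Minor M_11 = -2*-1 - 5*3 = -13
Minor M_12 = -5*-1 - 5*-1 = 10
Minor M_13 = -5*3 - -2*-1 = -17
det = 3*(-13) - 5*(10) + -3*(-17)
    = -39 - 50 + 51
    = -38

-38


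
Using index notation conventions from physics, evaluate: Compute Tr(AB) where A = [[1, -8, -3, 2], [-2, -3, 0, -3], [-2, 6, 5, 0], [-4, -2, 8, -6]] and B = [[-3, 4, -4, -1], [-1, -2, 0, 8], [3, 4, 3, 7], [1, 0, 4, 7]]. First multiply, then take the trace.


Tr(AB) = sum_i (AB)_{ii} where (AB)_{ii} = sum_k A_{ik} B_{ki}.
(AB)_{11} = 1*-3 + -8*-1 + -3*3 + 2*1 = -2
(AB)_{22} = -2*4 + -3*-2 + 0*4 + -3*0 = -2
(AB)_{33} = -2*-4 + 6*0 + 5*3 + 0*4 = 23
(AB)_{44} = -4*-1 + -2*8 + 8*7 + -6*7 = 2
Tr(AB) = -2 + -2 + 23 + 2 = 21

21


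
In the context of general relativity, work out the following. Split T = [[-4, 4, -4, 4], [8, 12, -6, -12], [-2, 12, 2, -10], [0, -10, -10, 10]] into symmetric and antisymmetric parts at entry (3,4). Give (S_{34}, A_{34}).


T_{34} = -10
T_{43} = -10
S_{34} = (-10 + -10)/2 = -20/2 = -10
A_{34} = (-10 - -10)/2 = 0/2 = 0
Check: S + A = -10 + 0 = -10 = T_{34}.

(-10, 0)


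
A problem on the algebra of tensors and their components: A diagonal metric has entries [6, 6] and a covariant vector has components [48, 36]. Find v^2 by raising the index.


To raise an index with a diagonal metric: v^i = v_i / g_{ii}.
For index 2: v_2 = 36, g_{22} = 6
v^2 = 36 / 6 = 6

6


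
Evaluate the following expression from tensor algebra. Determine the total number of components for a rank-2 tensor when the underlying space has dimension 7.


The number of components of a rank-r tensor in d dimensions is d^r.
Here d = 7 and r = 2.
7^2 = 49

49


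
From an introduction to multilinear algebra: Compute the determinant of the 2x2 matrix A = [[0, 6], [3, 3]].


For a 2x2 matrix [[a, b], [c, d]], det = a*d - b*c.
a = 0, b = 6, c = 3, d = 3
a*d = 0 * 3 = 0
b*c = 6 * 3 = 18
det = 0 - 18 = -18

-18


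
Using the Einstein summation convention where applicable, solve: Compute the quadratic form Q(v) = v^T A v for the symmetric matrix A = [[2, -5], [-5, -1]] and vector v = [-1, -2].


First compute Av:
(Av)_1 = 2*-1 + -5*-2 = 8
(Av)_2 = -5*-1 + -1*-2 = 7
Av = [8, 7]
Then v^T (Av) = -1*8 + -2*7
= -8 + -14 = -22

-22


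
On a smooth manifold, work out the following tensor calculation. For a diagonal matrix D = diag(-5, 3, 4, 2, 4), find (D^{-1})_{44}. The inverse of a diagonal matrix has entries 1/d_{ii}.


For a diagonal matrix, the inverse has entries (D^{-1})_{ii} = 1/d_{ii}.
The diagonal entries are: d_{11} = -5, d_{22} = 3, d_{33} = 4, d_{44} = 2, d_{55} = 4
We need (D^{-1})_{44} = 1/d_{44} = 1/2 = 1/2

1/2


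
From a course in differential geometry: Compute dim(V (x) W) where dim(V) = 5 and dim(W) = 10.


The dimension of a tensor product is the product of dimensions.
dim(V) = 5, dim(W) = 10
dim(V (x) W) = 5 * 10 = 50

50


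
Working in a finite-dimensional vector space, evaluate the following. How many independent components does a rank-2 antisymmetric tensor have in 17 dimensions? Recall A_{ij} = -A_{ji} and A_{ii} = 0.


An antisymmetric rank-2 tensor satisfies A_{ij} = -A_{ji}, so diagonal entries are zero.
The independent components are the upper-triangular entries: C(n, 2) = n(n-1)/2.
n = 17
C(17, 2) = 17 * 16 / 2 = 272 / 2 = 136

136


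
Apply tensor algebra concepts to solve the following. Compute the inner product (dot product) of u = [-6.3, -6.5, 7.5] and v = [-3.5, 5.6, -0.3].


The inner product u . v = sum of u_i * v_i.
Term-by-term: -6.3 * -3.5, -6.5 * 5.6, 7.5 * -0.3
Products: 22.05, -36.4, -2.25
Sum = 22.05 + -36.4 + -2.25 = -16.6

-16.6


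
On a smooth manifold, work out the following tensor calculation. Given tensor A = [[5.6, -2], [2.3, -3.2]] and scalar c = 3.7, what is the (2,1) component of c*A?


Scalar multiplication: (cA)_{ij} = c * A_{ij}.
c = 3.7
A_{21} = 2.3
(cA)_{21} = 3.7 * 2.3 = 8.51

8.51


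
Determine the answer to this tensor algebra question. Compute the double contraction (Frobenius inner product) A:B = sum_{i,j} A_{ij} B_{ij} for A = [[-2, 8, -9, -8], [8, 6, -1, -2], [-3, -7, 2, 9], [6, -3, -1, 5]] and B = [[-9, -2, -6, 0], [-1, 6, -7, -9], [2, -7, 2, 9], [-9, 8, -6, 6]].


A:B = sum over all i,j of A_{ij} * B_{ij}.
Row 1: -2*-9=18, 8*-2=-16, -9*-6=54, -8*0=0 => row sum = 56
Row 2: 8*-1=-8, 6*6=36, -1*-7=7, -2*-9=18 => row sum = 53
Row 3: -3*2=-6, -7*-7=49, 2*2=4, 9*9=81 => row sum = 128
Row 4: 6*-9=-54, -3*8=-24, -1*-6=6, 5*6=30 => row sum = -42
Total = 56 + 53 + 128 + -42 = 195

195


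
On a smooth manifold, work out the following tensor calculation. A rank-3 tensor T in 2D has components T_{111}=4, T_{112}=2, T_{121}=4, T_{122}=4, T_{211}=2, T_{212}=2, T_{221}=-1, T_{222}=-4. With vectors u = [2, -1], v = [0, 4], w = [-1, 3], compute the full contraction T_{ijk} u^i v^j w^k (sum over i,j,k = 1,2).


S = sum over i,j,k of T_{ijk} u_i v_j w_k. Expanding all 8 terms:
T_{111}*u_1*v_1*w_1 = 4*2*0*-1 = 0  (running total: 0)
T_{112}*u_1*v_1*w_2 = 2*2*0*3 = 0  (running total: 0)
T_{121}*u_1*v_2*w_1 = 4*2*4*-1 = -32  (running total: -32)
T_{122}*u_1*v_2*w_2 = 4*2*4*3 = 96  (running total: 64)
T_{211}*u_2*v_1*w_1 = 2*-1*0*-1 = 0  (running total: 64)
T_{212}*u_2*v_1*w_2 = 2*-1*0*3 = 0  (running total: 64)
T_{221}*u_2*v_2*w_1 = -1*-1*4*-1 = -4  (running total: 60)
T_{222}*u_2*v_2*w_2 = -4*-1*4*3 = 48  (running total: 108)
S = 108

108


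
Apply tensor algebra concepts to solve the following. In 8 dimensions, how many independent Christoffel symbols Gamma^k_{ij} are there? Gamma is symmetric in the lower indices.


Christoffel symbols Gamma^k_{ij} are symmetric in i,j, so there are d * d(d+1)/2 independent symbols.
d = 8
d(d+1)/2 = 8 * 9 / 2 = 36
Total = 8 * 36 = 288

288


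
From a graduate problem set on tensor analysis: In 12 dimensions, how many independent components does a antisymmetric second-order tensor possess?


A antisymmetric rank-2 tensor in d dimensions has d(d-1)/2 independent components.
d = 12
d(d-1)/2 = 12 * 11 / 2 = 132 / 2 = 66

66


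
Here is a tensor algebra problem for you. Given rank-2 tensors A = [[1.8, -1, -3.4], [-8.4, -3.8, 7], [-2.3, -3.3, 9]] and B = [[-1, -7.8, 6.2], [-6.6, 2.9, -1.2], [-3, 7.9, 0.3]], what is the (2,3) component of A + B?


Tensor addition is component-wise: (A + B)_{ij} = A_{ij} + B_{ij}.
A_{23} = 7
B_{23} = -1.2
(A + B)_{23} = 7 + -1.2 = 5.8

5.8


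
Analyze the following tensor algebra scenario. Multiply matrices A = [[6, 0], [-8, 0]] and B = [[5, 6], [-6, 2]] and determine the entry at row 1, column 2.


(AB)_{ij} = sum_k A_{ik} B_{kj}.
For i=1, j=2:
A_{11} * B_{12} = 6 * 6 = 36
A_{12} * B_{22} = 0 * 2 = 0
Sum = 36 + 0 = 36

36


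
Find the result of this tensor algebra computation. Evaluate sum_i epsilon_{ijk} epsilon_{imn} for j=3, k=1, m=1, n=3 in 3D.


Using the identity: epsilon_{ijk} epsilon_{imn} = delta_{jm} delta_{kn} - delta_{jn} delta_{km}.
delta_{31} = 0
delta_{13} = 0
delta_{33} = 1
delta_{11} = 1
Result = 0 * 0 - 1 * 1 = 0 - 1 = -1

-1


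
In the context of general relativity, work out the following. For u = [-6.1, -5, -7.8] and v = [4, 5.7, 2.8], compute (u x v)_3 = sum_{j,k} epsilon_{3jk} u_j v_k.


(u x v)_3 = sum_{j,k} epsilon_{3jk} u_j v_k. Only permutations of (1,2,3) contribute; the two non-zero terms are:
eps_{312} u_1 v_2 = 1 * -6.1 * 5.7 = -34.77
eps_{321} u_2 v_1 = -1 * -5 * 4 = 20
(u x v)_3 = -14.77

-14.77


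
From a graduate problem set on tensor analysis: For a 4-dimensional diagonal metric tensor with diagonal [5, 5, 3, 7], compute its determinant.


For a diagonal metric, the determinant is the product of diagonal entries.
Diagonal entries: 5, 5, 3, 7
det(g) = 5 * 5 * 3 * 7 = 525

525


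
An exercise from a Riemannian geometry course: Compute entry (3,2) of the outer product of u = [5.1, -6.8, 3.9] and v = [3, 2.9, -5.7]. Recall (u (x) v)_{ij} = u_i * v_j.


The outer product entry T_{ij} = u_i * v_j.
We need i=3, j=2.
u_3 = 3.9, v_2 = 2.9
T_{3,2} = 3.9 * 2.9 = 11.31

11.31


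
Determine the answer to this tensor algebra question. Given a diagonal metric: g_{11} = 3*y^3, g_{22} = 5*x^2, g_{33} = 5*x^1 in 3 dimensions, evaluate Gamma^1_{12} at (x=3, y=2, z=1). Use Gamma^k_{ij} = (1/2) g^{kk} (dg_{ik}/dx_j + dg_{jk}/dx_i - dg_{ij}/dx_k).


For a diagonal metric, Gamma^k_{ij} = (1/2) g^{kk} (dg_{ik}/dx_j + dg_{jk}/dx_i - dg_{ij}/dx_k).
The metric is diagonal, so g_{ab} = 0 for a != b.
At the given point: g_{11} = 24, g_{22} = 45, g_{33} = 15
g^{11} = 1/24
dg_{11}/dx_2 = dg_{11}/dx_2 = 36
dg_{21}/dx_1 = 0 (off-diagonal)
dg_{12}/dx_1 = 0 (off-diagonal)
Numerator = 36 + 0 - 0 = 36
Gamma^1_{12} = 36 / (2 * 24) = 3/4

3/4


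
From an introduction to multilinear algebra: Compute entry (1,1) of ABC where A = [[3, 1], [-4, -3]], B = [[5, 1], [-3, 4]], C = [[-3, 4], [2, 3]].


(ABC)_{11} = sum_m (AB)_{1m} C_{m1}. First compute row 1 of AB.
(AB)_{11} = 3*5 + 1*-3 = 12
(AB)_{12} = 3*1 + 1*4 = 7
Now contract with column 1 of C:
(AB)_{11} * C_{11} = 12 * -3 = -36
(AB)_{12} * C_{21} = 7 * 2 = 14
(ABC)_{11} = -36 + 14 = -22

-22


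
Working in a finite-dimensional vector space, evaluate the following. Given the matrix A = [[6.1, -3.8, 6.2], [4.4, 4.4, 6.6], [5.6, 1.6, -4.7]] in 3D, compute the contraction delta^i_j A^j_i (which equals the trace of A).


The contraction (trace) of a rank-2 tensor is the sum of its diagonal elements.
Diagonal entries: A[1,1] = 6.1, A[2,2] = 4.4, A[3,3] = -4.7
Tr(A) = 6.1 + 4.4 + -4.7 = 5.8

5.8


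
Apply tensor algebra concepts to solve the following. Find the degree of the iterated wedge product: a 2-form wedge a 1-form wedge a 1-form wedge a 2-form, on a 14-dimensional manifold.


The degree of a wedge product is the sum of the degrees of the individual forms.
Degrees: 2, 1, 1, 2
Total degree = 2 + 1 + 1 + 2 = 6

6


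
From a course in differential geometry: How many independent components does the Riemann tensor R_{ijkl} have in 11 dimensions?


The Riemann tensor in d dimensions has d^2(d^2 - 1)/12 independent components.
d = 11, so d^2 = 121
d^2 - 1 = 120
d^2(d^2 - 1) = 121 * 120 = 14520
Divide by 12: 14520 / 12 = 1210

1210


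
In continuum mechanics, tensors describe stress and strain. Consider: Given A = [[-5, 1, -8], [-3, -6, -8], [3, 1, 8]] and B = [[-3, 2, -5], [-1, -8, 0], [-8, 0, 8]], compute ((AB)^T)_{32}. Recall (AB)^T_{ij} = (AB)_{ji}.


(AB)^T_{ij} = (AB)_{ji} = sum_k A_{jk} B_{ki}.
For i=3, j=2 we need (AB)_{23}:
A_{21} * B_{13} = -3 * -5 = 15
A_{22} * B_{23} = -6 * 0 = 0
A_{23} * B_{33} = -8 * 8 = -64
Sum = 15 + 0 + -64 = -49

-49


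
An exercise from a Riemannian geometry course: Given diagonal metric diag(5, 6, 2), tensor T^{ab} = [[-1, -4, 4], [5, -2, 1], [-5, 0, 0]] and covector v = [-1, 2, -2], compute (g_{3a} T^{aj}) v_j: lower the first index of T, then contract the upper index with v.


Step 1: lower the first index. For a diagonal metric, g_{ia} T^{aj} = g_{ii} T^{ij} (no sum on i).
g_{33} = 2
S_3{}^1 = 2 * T^{31} = 2 * -5 = -10
S_3{}^2 = 2 * T^{32} = 2 * 0 = 0
S_3{}^3 = 2 * T^{33} = 2 * 0 = 0
Step 2: contract S_3{}^j with v_j.
S_3{}^1 * v_1 = -10 * -1 = 10
S_3{}^2 * v_2 = 0 * 2 = 0
S_3{}^3 * v_3 = 0 * -2 = 0
Result = 10 + 0 + 0 = 10

10


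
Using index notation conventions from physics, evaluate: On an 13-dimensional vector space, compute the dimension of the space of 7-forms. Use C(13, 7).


The dimension of the space of p-forms on an n-dimensional space is C(n, p).
n = 13, p = 7
C(13, 7) = 13! / (7! * 6!) = 1716

1716


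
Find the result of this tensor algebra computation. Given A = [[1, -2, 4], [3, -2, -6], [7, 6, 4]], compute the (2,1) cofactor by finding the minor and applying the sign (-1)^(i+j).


To find cofactor C_{21}, delete row 2 and column 1.
The resulting 2x2 submatrix is: [[-2, 4], [6, 4]]
Minor M_{21} = -2*4 - 4*6
  = -8 - 24 = -32
Sign = (-1)^(2+1) = (-1)^3 = -1
Cofactor C_{21} = -1 * -32 = 32

32


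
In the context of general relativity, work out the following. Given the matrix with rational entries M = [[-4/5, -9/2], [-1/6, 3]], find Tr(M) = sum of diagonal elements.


The trace is the sum of diagonal entries.
Diagonal: M[1,1] = -4/5, M[2,2] = 3
Tr(M) = -4/5 + 3
Computing step by step:
After adding M[1,1]: -4/5
After adding M[2,2]: 11/5
Tr(M) = 11/5

11/5


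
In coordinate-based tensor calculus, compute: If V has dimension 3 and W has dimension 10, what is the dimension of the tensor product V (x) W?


The dimension of a tensor product is the product of dimensions.
dim(V) = 3, dim(W) = 10
dim(V (x) W) = 3 * 10 = 30

30


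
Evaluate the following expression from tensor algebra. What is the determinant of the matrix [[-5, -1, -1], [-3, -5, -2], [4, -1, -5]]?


Expanding along the first row, det(A) = a11*M_11 - a12*M_12 + a13*M_13, where M_1j is the (1,j) minor.
Minor M_11 = -5*-5 - -2*-1 = 23
Minor M_12 = -3*-5 - -2*4 = 23
Minor M_13 = -3*-1 - -5*4 = 23
det = -5*(23) - -1*(23) + -1*(23)
    = -115 - -23 + -23
    = -115

-115


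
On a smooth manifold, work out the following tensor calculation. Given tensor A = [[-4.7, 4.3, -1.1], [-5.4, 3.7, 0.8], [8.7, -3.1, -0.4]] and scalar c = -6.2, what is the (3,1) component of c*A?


Scalar multiplication: (cA)_{ij} = c * A_{ij}.
c = -6.2
A_{31} = 8.7
(cA)_{31} = -6.2 * 8.7 = -53.94

-53.94


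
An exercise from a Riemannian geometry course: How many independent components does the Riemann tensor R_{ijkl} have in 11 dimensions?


The Riemann tensor in d dimensions has d^2(d^2 - 1)/12 independent components.
d = 11, so d^2 = 121
d^2 - 1 = 120
d^2(d^2 - 1) = 121 * 120 = 14520
Divide by 12: 14520 / 12 = 1210

1210


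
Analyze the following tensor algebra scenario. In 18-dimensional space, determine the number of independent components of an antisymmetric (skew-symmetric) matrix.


An antisymmetric rank-2 tensor satisfies A_{ij} = -A_{ji}, so diagonal entries are zero.
The independent components are the upper-triangular entries: C(n, 2) = n(n-1)/2.
n = 18
C(18, 2) = 18 * 17 / 2 = 306 / 2 = 153

153


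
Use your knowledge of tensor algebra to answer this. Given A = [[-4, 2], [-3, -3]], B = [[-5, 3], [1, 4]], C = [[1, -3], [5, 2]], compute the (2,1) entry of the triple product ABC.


(ABC)_{21} = sum_m (AB)_{2m} C_{m1}. First compute row 2 of AB.
(AB)_{21} = -3*-5 + -3*1 = 12
(AB)_{22} = -3*3 + -3*4 = -21
Now contract with column 1 of C:
(AB)_{21} * C_{11} = 12 * 1 = 12
(AB)_{22} * C_{21} = -21 * 5 = -105
(ABC)_{21} = 12 + -105 = -93

-93
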